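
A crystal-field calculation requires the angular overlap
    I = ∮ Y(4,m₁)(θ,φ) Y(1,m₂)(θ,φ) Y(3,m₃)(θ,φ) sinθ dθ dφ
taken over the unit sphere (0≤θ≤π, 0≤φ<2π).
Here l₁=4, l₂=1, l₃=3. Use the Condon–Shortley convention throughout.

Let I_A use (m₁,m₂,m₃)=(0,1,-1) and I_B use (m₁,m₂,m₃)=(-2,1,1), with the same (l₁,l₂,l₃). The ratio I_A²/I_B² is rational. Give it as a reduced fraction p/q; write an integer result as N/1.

l's match ⇒ only the (l;m) 3-j factors differ between A and B.
A: triangle coeff Δ(4,1,3) = 1/252; Σ_t [2,2]: t=2:+1/96 = 1/96; (3j)²=1/42 [(4 1 3; 0 1 -1)], sign=+1
B: triangle coeff Δ(4,1,3) = 1/252; Σ_t [2,2]: t=2:+1/96 = 1/96; (3j)²=5/84 [(4 1 3; -2 1 1)], sign=+1
I_A²/I_B² = (1/42)/(5/84) = 2/5

2/5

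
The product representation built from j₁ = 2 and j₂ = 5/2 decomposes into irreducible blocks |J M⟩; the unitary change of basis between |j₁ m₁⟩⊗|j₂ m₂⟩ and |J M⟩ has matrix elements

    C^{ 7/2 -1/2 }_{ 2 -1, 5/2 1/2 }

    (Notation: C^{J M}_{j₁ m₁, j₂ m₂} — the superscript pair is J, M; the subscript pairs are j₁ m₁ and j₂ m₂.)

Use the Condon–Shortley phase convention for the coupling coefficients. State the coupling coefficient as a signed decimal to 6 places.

-0.557773  (= −√(14/45))

triangle: 1!×3!×4!/9! = 144/362880
(j±m)!: 1!×3!×3!×2!×3!×4! = 10368
prefactor² = (2J+1)×Δ×N² = 1152/35
  k=0: +1/(0!×1!×3!×3!×0!×1!) = 1/36
  k=1: −1/(1!×0!×2!×2!×1!×2!) = -1/8
Σ = -7/72  ⇒  CG² = 1152/35×(-7/72)² = 14/45
CG = −√(14/45) = -0.557773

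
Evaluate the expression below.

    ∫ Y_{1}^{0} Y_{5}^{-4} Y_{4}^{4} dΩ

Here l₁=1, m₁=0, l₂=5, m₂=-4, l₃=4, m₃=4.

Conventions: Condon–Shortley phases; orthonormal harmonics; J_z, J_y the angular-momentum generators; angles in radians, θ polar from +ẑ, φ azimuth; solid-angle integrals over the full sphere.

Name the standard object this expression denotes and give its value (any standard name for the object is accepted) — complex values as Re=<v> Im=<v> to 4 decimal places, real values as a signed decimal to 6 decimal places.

This is a Gaunt coefficient — the integral of a triple product of spherical harmonics over the sphere.
Checks pass: Σm=0; 10 even; l₃=4∈[4,6].
(2·1+1)(2·5+1)(2·4+1) = 297
Δ: 2! 0! 8! / 11! → 1/495
sum: t=1:−1/576 = -1/576
3j²(1 5 4; 0 0 0) = Δ·Π!·Σ² = 5/99  (sign -1)
sum: t=1:−1/40320 = -1/40320
3j²(1 5 4; 0 -4 4) = Δ·Π!·Σ² = 1/55  (sign -1)
combine: 4πI² = 297·5/99·1/55 = 3/11
take √, sign +1: I = 0.14731920

Gaunt coefficient, +0.147319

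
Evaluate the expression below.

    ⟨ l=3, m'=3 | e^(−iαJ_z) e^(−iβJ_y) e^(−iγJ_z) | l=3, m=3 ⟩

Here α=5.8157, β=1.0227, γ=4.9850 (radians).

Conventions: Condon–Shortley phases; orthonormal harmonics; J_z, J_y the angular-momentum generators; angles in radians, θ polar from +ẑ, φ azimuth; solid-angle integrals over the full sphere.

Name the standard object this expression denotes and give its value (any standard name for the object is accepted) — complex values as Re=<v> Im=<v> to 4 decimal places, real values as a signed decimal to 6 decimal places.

This is a Wigner D-matrix element — the rotation-matrix element ⟨l m'| R(α,β,γ) |l m⟩ in the angular-momentum basis.
First d^3_{3,3}(β=1.0227), then the phase factors e^{-i(3)α} and e^{-i(3)γ}:
Half-angle: c=0.872085, s=0.489355. N=√(720·1·720·1)=720.000000
k: max(0,(3)−(3))=0 … min(3+(3),3−(3))=0
  k=0: (−1)^0·720.0000/(720)·0.8721^6·0.4894^0 = +0.439898
d^3_{3,3}(1.0227) = +0.439898
D = (+0.167546+0.985864i)·(+0.439898)·(-0.729666-0.683804i) = +0.242773-0.366840i

Wigner D-matrix element, Re=0.2428 Im=-0.3668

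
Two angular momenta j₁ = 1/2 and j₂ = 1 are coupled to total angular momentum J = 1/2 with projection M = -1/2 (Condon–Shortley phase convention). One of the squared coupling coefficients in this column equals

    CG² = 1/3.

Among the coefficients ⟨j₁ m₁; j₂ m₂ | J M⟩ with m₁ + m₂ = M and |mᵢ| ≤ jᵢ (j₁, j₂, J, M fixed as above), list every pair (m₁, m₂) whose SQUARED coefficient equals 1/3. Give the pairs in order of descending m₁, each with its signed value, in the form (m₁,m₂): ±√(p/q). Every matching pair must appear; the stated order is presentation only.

Admissible pairs with m₁+m₂ = M = -1/2: (-1/2,0), (1/2,-1)
  (m₁,m₂)=(1/2,-1): CG² = 2/3, CG = +√(2/3)
  (m₁,m₂)=(-1/2,0): CG² = 1/3, CG = −√(1/3)   ← matches the target
Pairs with CG² = 1/3: (-1/2,0): −√(1/3)

(-1/2,0): −√(1/3)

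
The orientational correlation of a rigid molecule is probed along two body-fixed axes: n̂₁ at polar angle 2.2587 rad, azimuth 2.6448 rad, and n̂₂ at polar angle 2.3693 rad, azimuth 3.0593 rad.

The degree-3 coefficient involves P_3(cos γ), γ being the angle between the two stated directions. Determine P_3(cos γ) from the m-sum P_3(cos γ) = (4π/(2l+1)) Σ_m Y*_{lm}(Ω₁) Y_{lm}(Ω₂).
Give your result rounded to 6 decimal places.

0.709180

Summing Y*_{l m}(θ₁,φ₁)·Y_{l m}(θ₂,φ₂) over m ∈ [−3, 3]; prefactor 4π/(2·3+1) = 1.795196:
  m=-3: (-0.015456+0.191775i) × (-0.137452-0.034641i) = +0.008768-0.025824i  (running Σ = +0.008768-0.025824i)
  m=-2: (-0.211346+0.324553i) × (-0.351621-0.058400i) = +0.093268-0.101777i  (running Σ = +0.102035-0.127602i)
  m=-1: (-0.222926+0.120858i) × (-0.351843-0.029020i) = +0.081942-0.036054i  (running Σ = +0.183977-0.163656i)
  m=0: (+0.233238-0.000000i) × (+0.116141+0.000000i) = +0.027089+0.000000i  (running Σ = +0.211066-0.163656i)
  m=1: (+0.222926+0.120858i) × (+0.351843-0.029020i) = +0.081942+0.036054i  (running Σ = +0.293008-0.127602i)
  m=2: (-0.211346-0.324553i) × (-0.351621+0.058400i) = +0.093268+0.101777i  (running Σ = +0.386276-0.025824i)
  m=3: (+0.015456+0.191775i) × (+0.137452-0.034641i) = +0.008768+0.025824i  (running Σ = +0.395043+0.000000i)
Σ over m = +0.395043+0.000000i; ×(4π/7) → +0.709180+0.000000i. Real part: 0.709180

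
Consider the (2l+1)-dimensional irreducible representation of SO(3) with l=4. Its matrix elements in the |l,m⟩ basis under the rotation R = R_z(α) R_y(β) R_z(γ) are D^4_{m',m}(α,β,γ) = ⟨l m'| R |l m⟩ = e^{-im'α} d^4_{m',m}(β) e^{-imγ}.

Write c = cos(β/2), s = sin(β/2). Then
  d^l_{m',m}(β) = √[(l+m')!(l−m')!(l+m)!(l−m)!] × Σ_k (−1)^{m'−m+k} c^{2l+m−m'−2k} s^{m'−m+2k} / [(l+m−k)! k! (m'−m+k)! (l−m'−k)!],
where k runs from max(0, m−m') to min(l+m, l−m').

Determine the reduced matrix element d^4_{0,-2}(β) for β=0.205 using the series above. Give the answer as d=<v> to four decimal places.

d^4_{0,-2}(β=0.2050) via the finite sum:
Half-angle: c=0.994751, s=0.102321. N=√(24·24·2·720)=910.735966
The bounds max(0,m−m')=0 and min(l+m,l−m')=2 give 3 terms
  k=0: (−1)^2·910.7360/(96)·0.9948^6·0.1023^2 = +0.096235
  k=1: (−1)^3·910.7360/(36)·0.9948^4·0.1023^4 = -0.002715
  k=2: (−1)^4·910.7360/(96)·0.9948^2·0.1023^6 = +0.000011
d^4_{0,-2}(0.2050) = +0.096235 -0.002715 +0.000011 = +0.093531

d=0.0935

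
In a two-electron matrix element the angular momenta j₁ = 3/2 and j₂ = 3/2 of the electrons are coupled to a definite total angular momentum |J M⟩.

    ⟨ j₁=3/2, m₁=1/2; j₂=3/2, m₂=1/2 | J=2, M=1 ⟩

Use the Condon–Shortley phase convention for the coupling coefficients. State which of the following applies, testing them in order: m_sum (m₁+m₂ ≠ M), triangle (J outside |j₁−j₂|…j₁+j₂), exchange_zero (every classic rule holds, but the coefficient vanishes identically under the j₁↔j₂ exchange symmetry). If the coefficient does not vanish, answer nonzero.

exchange_zero

m-sum: m₁+m₂ = 1/2+1/2 = 1, M = 1  ✓
triangle: |j₁−j₂| = 0 ≤ J = 2 ≤ j₁+j₂ = 3  ✓
exchange: j₁=j₂ and m₁=m₂, and (−1)^(j₁+j₂−J) = (−1)^1 = −1 forces ⟨j₁m₁;j₂m₂|JM⟩ = −⟨j₂m₂;j₁m₁|JM⟩ = −⟨j₁m₁;j₂m₂|JM⟩ ⇒ the coefficient vanishes identically
Racah sum check: Σ_k collapses to 0 ⇒ CG = 0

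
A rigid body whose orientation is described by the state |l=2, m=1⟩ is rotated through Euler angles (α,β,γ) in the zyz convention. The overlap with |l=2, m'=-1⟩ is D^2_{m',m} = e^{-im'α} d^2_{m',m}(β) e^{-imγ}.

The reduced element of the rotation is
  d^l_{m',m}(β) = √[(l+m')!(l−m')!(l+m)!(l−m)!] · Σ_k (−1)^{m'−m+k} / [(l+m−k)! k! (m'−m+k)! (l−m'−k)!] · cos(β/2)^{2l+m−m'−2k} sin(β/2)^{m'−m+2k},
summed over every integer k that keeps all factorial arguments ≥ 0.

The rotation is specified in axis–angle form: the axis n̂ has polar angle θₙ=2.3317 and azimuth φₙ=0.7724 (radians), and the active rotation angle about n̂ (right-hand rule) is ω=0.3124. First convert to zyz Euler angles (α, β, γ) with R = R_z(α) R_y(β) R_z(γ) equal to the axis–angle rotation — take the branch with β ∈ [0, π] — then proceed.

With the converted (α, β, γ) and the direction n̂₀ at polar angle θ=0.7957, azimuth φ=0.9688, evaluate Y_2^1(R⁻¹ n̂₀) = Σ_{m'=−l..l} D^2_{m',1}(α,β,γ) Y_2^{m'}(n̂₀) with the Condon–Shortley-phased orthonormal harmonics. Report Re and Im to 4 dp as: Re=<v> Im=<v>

Re=-0.0745 Im=-0.3714

Axis–angle → zyz. n̂ = (sinθₙcosφₙ, sinθₙsinφₙ, cosθₙ) = (+0.518709, +0.505397, -0.689576), ω = 0.3124.
R = I cosω + sinω [n̂]ₓ + (1−cosω) n̂n̂ᵀ gives
  R = [+0.964621, +0.224625, +0.138018; -0.199248, +0.963962, -0.176290; -0.172643, +0.142553, +0.974614]
β = atan2(√(R₁₃²+R₂₃²), R₃₃) = 0.225805; α = atan2(R₂₃, R₁₃) mod 2π = 5.376616; γ = atan2(R₃₂, −R₃₁) mod 2π = 0.690224
Need the full column D^2_{m',1} for m'=−2..2 at α=5.3766, β=0.2258, γ=0.6902.
cos(β/2)=0.993633, sin(β/2)=0.112663
d^2_{-2,1}: single k=3 term ⇒ +0.002842;  D = -0.002282-0.001693i
d^2_{-1,1}: k∈[2..3] ⇒ +0.037595 -0.000161 = +0.037434;  D = -0.000973-0.037422i
d^2_{0,1}: k∈[1..2] ⇒ +0.270729 -0.003481 = +0.267248;  D = +0.206076-0.170159i
d^2_{1,1}: k∈[0..1] ⇒ +0.974775 -0.037595 = +0.937180;  D = +0.915333+0.201176i
d^2_{2,1}: single k=0 term ⇒ -0.221049;  D = -0.095727-0.199246i
Y_2^{m'}(θ=0.7957,φ=0.9688) and Σ D·Y over m':
  (-0.0023-0.0017i)·(-0.0707-0.1840i)  (-0.0010-0.0374i)·(+0.2187-0.3183i)  (+0.2061-0.1702i)·(+0.1479+0.0000i)  (+0.9153+0.2012i)·(-0.2187-0.3183i)  (-0.0957-0.1992i)·(-0.0707+0.1840i)
Y_2^1(R⁻¹ n̂) = -0.074502-0.371388i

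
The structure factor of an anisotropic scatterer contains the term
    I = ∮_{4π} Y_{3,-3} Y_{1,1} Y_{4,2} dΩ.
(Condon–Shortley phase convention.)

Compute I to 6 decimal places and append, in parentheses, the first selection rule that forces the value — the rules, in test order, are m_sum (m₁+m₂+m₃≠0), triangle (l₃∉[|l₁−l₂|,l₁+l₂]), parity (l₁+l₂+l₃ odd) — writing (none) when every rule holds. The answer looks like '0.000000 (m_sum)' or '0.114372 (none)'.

0.061558 (none)

Checks pass: Σm=0; 8 even; l₃=4∈[2,4].
(2·3+1)(2·1+1)(2·4+1) = 189
Δ: 0! 6! 2! / 9! → 1/252
sum: t=0:+1/36 = 1/36
3j²(3 1 4; 0 0 0) = Δ·Π!·Σ² = 4/63  (sign +1)
sum: t=0:+1/1440 = 1/1440
3j²(3 1 4; -3 1 2) = Δ·Π!·Σ² = 1/252  (sign +1)
combine: 4πI² = 189·4/63·1/252 = 1/21
take √, sign +1: I = 0.06155813
No selection rule forces the value: the integral is nonzero (none).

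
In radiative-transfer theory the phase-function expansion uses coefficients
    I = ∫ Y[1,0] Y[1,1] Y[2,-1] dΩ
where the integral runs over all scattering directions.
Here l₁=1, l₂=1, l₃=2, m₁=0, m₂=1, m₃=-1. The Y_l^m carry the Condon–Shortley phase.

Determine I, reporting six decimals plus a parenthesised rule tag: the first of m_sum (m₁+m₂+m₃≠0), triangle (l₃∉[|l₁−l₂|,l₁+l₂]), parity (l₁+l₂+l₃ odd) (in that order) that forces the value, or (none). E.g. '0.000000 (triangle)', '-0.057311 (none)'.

-0.218510 (none)

m-sum 0 ✓  L=4 even ✓  0≤2≤2 ✓
Π(2lᵢ+1) = 3×3×5 = 45
triangle coeff Δ(1,1,2) = 1/30
Σ_t [0,0]: t=0:+1/1 = 1/1
(3j)²=2/15 [(1 1 2; 0 0 0)], sign=+1
Σ_t [0,0]: t=0:+1/2 = 1/2
(3j)²=1/10 [(1 1 2; 0 1 -1)], sign=-1
⇒ 4πI² = 3/5
I = (-1)√(3/5/(4π)) = -0.21850969
No selection rule forces the value: the integral is nonzero (none).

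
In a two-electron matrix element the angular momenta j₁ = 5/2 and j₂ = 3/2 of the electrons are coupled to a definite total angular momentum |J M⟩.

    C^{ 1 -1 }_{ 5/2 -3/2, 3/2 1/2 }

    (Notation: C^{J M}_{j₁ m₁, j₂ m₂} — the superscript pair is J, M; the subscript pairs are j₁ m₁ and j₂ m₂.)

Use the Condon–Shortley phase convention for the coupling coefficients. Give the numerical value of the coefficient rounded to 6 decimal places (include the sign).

√[3·3!2!0!/6! · 1!4!2!1!0!2!] = √(24/5)
  +(−1)^2/∏(2,1,2,0,0,0)! = 1/4  (running 1/4)
⟨..|..⟩ = √(24/5)·(1/4) = +0.547723

+0.547723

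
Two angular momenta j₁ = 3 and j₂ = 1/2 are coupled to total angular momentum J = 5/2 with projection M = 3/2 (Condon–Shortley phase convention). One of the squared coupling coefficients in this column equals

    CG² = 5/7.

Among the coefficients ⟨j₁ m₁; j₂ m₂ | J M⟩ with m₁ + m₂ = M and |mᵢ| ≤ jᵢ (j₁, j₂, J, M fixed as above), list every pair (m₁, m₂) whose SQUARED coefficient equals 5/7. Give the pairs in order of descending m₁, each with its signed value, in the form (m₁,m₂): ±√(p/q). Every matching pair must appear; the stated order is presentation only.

Admissible pairs with m₁+m₂ = M = 3/2: (1,1/2), (2,-1/2)
  (m₁,m₂)=(2,-1/2): CG² = 5/7, CG = +√(5/7)   ← matches the target
  (m₁,m₂)=(1,1/2): CG² = 2/7, CG = −√(2/7)
Pairs with CG² = 5/7: (2,-1/2): +√(5/7)

(2,-1/2): +√(5/7)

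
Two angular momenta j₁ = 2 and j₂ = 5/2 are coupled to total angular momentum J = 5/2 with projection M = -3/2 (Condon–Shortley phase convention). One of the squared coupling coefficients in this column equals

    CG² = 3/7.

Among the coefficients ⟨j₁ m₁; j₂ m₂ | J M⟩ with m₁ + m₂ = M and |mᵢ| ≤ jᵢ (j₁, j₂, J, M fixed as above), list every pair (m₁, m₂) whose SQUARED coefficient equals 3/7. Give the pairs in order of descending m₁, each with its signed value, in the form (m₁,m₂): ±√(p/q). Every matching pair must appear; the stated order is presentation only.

Admissible pairs with m₁+m₂ = M = -3/2: (-2,1/2), (-1,-1/2), (0,-3/2), (1,-5/2)
  (m₁,m₂)=(1,-5/2): CG² = 3/7, CG = +√(3/7)   ← matches the target
  (m₁,m₂)=(0,-3/2): CG² = 1/70, CG = −√(1/70)
  (m₁,m₂)=(-1,-1/2): CG² = 6/35, CG = −√(6/35)
  (m₁,m₂)=(-2,1/2): CG² = 27/70, CG = +√(27/70)
Pairs with CG² = 3/7: (1,-5/2): +√(3/7)

(1,-5/2): +√(3/7)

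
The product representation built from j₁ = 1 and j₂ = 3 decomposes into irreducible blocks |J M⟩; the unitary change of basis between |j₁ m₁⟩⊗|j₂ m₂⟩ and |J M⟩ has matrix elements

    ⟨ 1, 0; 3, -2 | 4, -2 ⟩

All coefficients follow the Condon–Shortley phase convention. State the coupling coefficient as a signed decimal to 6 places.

√[9·0!2!6!/9! · 1!1!1!5!2!6!] = √(43200/7)
  +(−1)^0/∏(0,0,1,1,1,5)! = 1/120  (running 1/120)
⟨..|..⟩ = √(43200/7)·(1/120) = +0.654654

+0.654654  (= +√(3/7))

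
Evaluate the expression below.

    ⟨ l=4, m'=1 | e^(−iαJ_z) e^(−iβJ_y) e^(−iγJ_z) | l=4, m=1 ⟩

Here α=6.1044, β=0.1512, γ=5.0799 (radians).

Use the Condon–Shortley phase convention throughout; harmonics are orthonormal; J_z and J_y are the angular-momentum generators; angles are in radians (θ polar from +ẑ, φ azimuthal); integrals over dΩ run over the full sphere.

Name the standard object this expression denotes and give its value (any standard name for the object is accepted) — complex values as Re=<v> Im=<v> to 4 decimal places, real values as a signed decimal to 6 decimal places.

Wigner D-matrix element, Re=0.1678 Im=0.8784

This is a Wigner D-matrix element — the rotation-matrix element ⟨l m'| R(α,β,γ) |l m⟩ in the angular-momentum basis.
Split into d^4_{1,1}(β=0.1512) × two z-phases.
c=cos(0.151200/2)=0.997144, s=sin(0.151200/2)=0.075528; N=√[120·6·120·6]=720.000000
k∈{0,1,2,3} keeps every argument non-negative
  k=0: (−1)^0·720.0000/(720)·0.9971^8·0.0755^0 = +0.977377
  k=1: (−1)^1·720.0000/(48)·0.9971^6·0.0755^2 = -0.084111
  k=2: (−1)^2·720.0000/(24)·0.9971^4·0.0755^4 = +0.000965
  k=3: (−1)^3·720.0000/(72)·0.9971^2·0.0755^6 = -0.000002
d^4_{1,1}(0.1512) = +0.977377 -0.084111 +0.000965 -0.000002 = +0.894229
D = (+0.984060+0.177834i)·(+0.894229)·(+0.359294+0.933225i) = +0.167764+0.878351i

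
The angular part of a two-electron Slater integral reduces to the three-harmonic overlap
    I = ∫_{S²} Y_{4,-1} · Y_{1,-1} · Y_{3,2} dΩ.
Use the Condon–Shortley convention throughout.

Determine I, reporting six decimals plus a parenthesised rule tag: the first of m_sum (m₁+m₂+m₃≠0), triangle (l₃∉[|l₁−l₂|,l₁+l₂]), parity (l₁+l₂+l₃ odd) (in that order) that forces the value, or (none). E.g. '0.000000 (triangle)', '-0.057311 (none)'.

m-sum 0 ✓  L=8 even ✓  3≤3≤5 ✓
Π(2lᵢ+1) = 9×3×7 = 189
triangle coeff Δ(4,1,3) = 1/252
Σ_t [1,1]: t=1:−1/36 = -1/36
(3j)²=4/63 [(4 1 3; 0 0 0)], sign=+1
Σ_t [0,0]: t=0:+1/240 = 1/240
(3j)²=1/84 [(4 1 3; -1 -1 2)], sign=-1
⇒ 4πI² = 1/7
I = (-1)√(1/7/(4π)) = -0.10662181
No selection rule forces the value: the integral is nonzero (none).

-0.106622 (none)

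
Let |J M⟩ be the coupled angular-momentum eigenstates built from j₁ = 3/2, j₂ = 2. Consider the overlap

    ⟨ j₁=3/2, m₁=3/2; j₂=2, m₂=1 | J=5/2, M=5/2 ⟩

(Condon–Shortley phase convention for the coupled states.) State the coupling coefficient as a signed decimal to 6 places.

+0.654654  (= +√(3/7))

triangle: 1!*2!*3!/7! = 12/5040
(j±m)!: 3!*0!*3!*1!*5!*0! = 4320
prefactor² = (2J+1)*Δ*N² = 432/7
  k=0: +1/(0!*1!*0!*3!*2!*0!) = 1/12
Σ = 1/12  ⇒  CG² = 432/7*(1/12)² = 3/7
CG = +√(3/7) = +0.654654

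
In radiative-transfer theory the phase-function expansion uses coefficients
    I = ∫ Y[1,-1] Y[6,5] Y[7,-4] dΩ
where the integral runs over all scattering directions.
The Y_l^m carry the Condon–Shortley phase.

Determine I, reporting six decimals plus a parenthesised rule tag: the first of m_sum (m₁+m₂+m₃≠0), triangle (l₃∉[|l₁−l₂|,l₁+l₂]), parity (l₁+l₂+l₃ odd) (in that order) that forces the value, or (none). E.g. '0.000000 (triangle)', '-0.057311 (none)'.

Checks pass: Σm=0; 14 even; l₃=7∈[5,7].
(2·1+1)(2·6+1)(2·7+1) = 585
Δ: 0! 2! 12! / 15! → 1/1365
sum: t=0:+1/518400 = 1/518400
3j²(1 6 7; 0 0 0) = Δ·Π!·Σ² = 7/195  (sign -1)
sum: t=0:+1/79833600 = 1/79833600
3j²(1 6 7; -1 5 -4) = Δ·Π!·Σ² = 1/455  (sign -1)
combine: 4πI² = 585·7/195·1/455 = 3/65
take √, sign +1: I = 0.06060368
No selection rule forces the value: the integral is nonzero (none).

0.060604 (none)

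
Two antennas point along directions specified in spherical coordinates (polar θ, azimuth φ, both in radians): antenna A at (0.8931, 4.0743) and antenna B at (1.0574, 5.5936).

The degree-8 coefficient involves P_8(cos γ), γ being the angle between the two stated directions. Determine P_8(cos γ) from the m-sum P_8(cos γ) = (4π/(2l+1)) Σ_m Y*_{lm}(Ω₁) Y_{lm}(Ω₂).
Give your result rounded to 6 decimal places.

-0.278420

Term-by-term m-sum for l=8 (normalisation 4π/17 = 0.739198):
  m=-8: (+0.026730+0.064601i) × (+0.123077-0.118512i) = +0.010946+0.004783i  (running Σ = +0.010946+0.004783i)
  m=-7: (-0.218315-0.054761i) × (+0.044105-0.382808i) = -0.030592+0.081157i  (running Σ = -0.019646+0.085940i)
  m=-6: (+0.318543-0.261271i) × (-0.234109-0.361351i) = -0.168984-0.053940i  (running Σ = -0.188630+0.032001i)
  m=-5: (+0.020693+0.423253i) × (-0.118068-0.037344i) = +0.013363-0.050746i  (running Σ = -0.175267-0.018745i)
  m=-4: (-0.085394-0.057082i) × (+0.269080-0.108490i) = -0.029171-0.006095i  (running Σ = -0.204438-0.024840i)
  m=-3: (-0.291061+0.104097i) × (+0.135757-0.249712i) = -0.013519+0.086813i  (running Σ = -0.217957+0.061973i)
  m=-2: (+0.081793-0.269545i) × (+0.030143+0.155372i) = +0.044345+0.004583i  (running Σ = -0.173612+0.066556i)
  m=-1: (-0.114226-0.154032i) × (+0.245843+0.202732i) = +0.003145-0.061025i  (running Σ = -0.170467+0.005532i)
  m=0: (+0.314121-0.000000i) × (-0.113708+0.000000i) = -0.035718+0.000000i  (running Σ = -0.206185+0.005532i)
  m=1: (+0.114226-0.154032i) × (-0.245843+0.202732i) = +0.003145+0.061025i  (running Σ = -0.203039+0.066556i)
  m=2: (+0.081793+0.269545i) × (+0.030143-0.155372i) = +0.044345-0.004583i  (running Σ = -0.158694+0.061973i)
  m=3: (+0.291061+0.104097i) × (-0.135757-0.249712i) = -0.013519-0.086813i  (running Σ = -0.172214-0.024840i)
  m=4: (-0.085394+0.057082i) × (+0.269080+0.108490i) = -0.029171+0.006095i  (running Σ = -0.201384-0.018745i)
  m=5: (-0.020693+0.423253i) × (+0.118068-0.037344i) = +0.013363+0.050746i  (running Σ = -0.188021+0.032001i)
  m=6: (+0.318543+0.261271i) × (-0.234109+0.361351i) = -0.168984+0.053940i  (running Σ = -0.357005+0.085940i)
  m=7: (+0.218315-0.054761i) × (-0.044105-0.382808i) = -0.030592-0.081157i  (running Σ = -0.387597+0.004783i)
  m=8: (+0.026730-0.064601i) × (+0.123077+0.118512i) = +0.010946-0.004783i  (running Σ = -0.376652-0.000000i)
Accumulated sum -0.376652-0.000000i; after 4π/(2l+1) scaling, -0.278420-0.000000i ⇒ P_8 = -0.278420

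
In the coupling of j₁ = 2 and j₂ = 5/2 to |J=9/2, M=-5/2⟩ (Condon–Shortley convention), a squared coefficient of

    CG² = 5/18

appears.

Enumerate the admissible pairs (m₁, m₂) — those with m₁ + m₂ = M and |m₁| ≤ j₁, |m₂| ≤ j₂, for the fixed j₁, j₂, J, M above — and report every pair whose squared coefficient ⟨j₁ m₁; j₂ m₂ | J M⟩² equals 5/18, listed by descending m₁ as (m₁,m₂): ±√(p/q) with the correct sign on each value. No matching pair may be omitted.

(-2,-1/2): +√(5/18)

Admissible pairs with m₁+m₂ = M = -5/2: (-2,-1/2), (-1,-3/2), (0,-5/2)
  (m₁,m₂)=(0,-5/2): CG² = 1/6, CG = +√(1/6)
  (m₁,m₂)=(-1,-3/2): CG² = 5/9, CG = +√(5/9)
  (m₁,m₂)=(-2,-1/2): CG² = 5/18, CG = +√(5/18)   ← matches the target
Pairs with CG² = 5/18: (-2,-1/2): +√(5/18)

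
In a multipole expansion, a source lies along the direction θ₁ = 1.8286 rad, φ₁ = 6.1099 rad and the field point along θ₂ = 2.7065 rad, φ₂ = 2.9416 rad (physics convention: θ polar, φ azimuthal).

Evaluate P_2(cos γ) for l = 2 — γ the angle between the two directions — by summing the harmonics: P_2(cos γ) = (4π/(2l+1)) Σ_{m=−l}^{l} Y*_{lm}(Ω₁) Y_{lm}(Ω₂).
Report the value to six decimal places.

-0.453422

Summing Y*_{l m}(θ₁,φ₁)·Y_{l m}(θ₂,φ₂) over m ∈ [−2, 2]; prefactor 4π/(2·2+1) = 2.513274:
  m=-2: Y*=0.33969 - 0.12268j  Y=0.06321 + 0.02672j  product 0.02475 + 0.00132j
  m=-1: Y*=-0.18761 + 0.03284j  Y=0.28940 + 0.05866j  product -0.05622 - 0.00150j
  m=+0: Y*=-0.25389 + 0.00000j  Y=0.46269 + 0.00000j  product -0.11747 + 0.00000j
  m=+1: Y*=0.18761 + 0.03284j  Y=-0.28940 + 0.05866j  product -0.05622 + 0.00150j
  m=+2: Y*=0.33969 + 0.12268j  Y=0.06321 - 0.02672j  product 0.02475 - 0.00132j
Accumulated sum -0.18041 + 0.00000j; after 4π/(2l+1) scaling, -0.45342 + 0.00000j ⇒ P_2 = -0.453422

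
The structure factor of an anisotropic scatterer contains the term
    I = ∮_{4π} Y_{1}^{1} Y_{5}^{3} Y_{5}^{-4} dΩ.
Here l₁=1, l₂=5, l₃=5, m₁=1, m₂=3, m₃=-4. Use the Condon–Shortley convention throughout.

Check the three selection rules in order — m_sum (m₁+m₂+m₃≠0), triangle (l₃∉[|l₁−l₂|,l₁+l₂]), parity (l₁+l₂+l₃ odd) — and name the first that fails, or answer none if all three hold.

Σmᵢ = 0  ✓
l₃∈[|l₁−l₂|,l₁+l₂]=[4,6], have l₃=5  ✓
Σlᵢ = 11 ⇒ odd  ✗

parity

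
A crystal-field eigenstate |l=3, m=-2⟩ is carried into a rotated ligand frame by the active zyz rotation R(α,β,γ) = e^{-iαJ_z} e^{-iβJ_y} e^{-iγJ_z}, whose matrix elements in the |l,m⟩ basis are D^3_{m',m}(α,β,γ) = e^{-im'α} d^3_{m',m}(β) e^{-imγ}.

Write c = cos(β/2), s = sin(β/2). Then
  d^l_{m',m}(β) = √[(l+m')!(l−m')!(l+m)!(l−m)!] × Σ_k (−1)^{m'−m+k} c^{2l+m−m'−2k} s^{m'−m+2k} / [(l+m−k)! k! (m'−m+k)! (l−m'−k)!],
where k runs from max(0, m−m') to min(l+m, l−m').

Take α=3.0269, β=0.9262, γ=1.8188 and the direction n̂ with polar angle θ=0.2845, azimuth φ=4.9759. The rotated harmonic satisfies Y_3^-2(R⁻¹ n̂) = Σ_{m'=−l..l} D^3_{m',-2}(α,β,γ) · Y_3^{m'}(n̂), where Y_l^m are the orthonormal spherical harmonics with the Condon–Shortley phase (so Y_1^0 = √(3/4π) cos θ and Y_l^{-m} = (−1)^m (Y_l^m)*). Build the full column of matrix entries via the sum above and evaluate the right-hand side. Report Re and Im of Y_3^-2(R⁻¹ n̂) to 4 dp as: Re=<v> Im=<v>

Need the full column D^3_{m',-2} for m'=−3..3 at α=3.0269, β=0.9262, γ=1.8188.
cos(β/2)=0.894672, sin(β/2)=0.446724
d^3_{-3,-2}: single k=1 term ⇒ +0.627240;  D = +0.620015+0.094930i
d^3_{-2,-2}: k∈[0..1] ⇒ +0.512841 -0.639298 = -0.126457;  D = +0.121989+0.033318i
d^3_{-1,-2}: k∈[0..1] ⇒ -0.809763 +0.403774 = -0.405989;  D = -0.376830-0.151085i
d^3_{0,-2}: k∈[0..1] ⇒ +0.700316 -0.174600 = +0.525716;  D = -0.462362-0.250198i
d^3_{1,-2}: k∈[0..1] ⇒ -0.403774 +0.050334 = -0.353440;  D = -0.289555-0.202677i
d^3_{2,-2}: k∈[0..1] ⇒ +0.159387 -0.007948 = +0.151440;  D = -0.113313-0.100470i
d^3_{3,-2}: single k=0 term ⇒ -0.038988;  D = -0.026021-0.029035i
Y_3^{m'}(θ=0.2845,φ=4.9759) and Σ D·Y over m':
  (+0.6200+0.0949i)·(-0.0066-0.0065i)  (+0.1220+0.0333i)·(-0.0668+0.0389i)  (-0.3768-0.1511i)·(+0.0852+0.3158i)  (-0.4624-0.2502i)·(+0.5753+0.0000i)  (-0.2896-0.2027i)·(-0.0852+0.3158i)  (-0.1133-0.1005i)·(-0.0668-0.0389i)  (-0.0260-0.0290i)·(+0.0066-0.0065i)
Y_3^-2(R⁻¹ n̂) = -0.171281-0.341027i

Re=-0.1713 Im=-0.3410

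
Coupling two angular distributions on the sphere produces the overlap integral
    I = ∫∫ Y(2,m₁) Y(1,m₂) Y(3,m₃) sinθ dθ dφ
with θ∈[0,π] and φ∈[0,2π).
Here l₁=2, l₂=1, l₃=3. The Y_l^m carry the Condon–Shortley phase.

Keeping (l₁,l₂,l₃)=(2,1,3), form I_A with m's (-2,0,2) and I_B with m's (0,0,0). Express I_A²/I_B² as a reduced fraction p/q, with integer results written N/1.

5/9

Shared (l₁,l₂,l₃)=(2,1,3): N and (l;000)² cancel in I_A²/I_B².
A: Δ = 0!·4!·2!/7! = 1/105; Racah Σ t=0..0: t=0:+1/24 = 1/24; ⇒ 3j(2 1 3; -2 0 2)² = 1/21, sgn -1
B: Δ = 0!·4!·2!/7! = 1/105; Racah Σ t=0..0: t=0:+1/4 = 1/4; ⇒ 3j(2 1 3; 0 0 0)² = 3/35, sgn -1
I_A²/I_B² = (1/21)/(3/35) = 5/9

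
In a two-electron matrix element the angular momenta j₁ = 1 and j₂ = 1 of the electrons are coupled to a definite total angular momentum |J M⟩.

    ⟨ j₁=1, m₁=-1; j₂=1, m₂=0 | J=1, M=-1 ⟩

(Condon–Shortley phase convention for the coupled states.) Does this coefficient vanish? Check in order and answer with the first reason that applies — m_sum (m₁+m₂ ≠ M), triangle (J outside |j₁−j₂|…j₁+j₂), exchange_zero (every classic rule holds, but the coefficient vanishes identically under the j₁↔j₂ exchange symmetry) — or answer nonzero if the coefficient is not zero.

nonzero

m-sum: m₁+m₂ = -1+0 = -1, M = -1  ✓
triangle: |j₁−j₂| = 0 ≤ J = 1 ≤ j₁+j₂ = 2  ✓
exchange: j₁≠j₂ or m₁≠m₂ — the exchange symmetry imposes no constraint here
value check: CG = −√(1/2) = -0.707107 ≠ 0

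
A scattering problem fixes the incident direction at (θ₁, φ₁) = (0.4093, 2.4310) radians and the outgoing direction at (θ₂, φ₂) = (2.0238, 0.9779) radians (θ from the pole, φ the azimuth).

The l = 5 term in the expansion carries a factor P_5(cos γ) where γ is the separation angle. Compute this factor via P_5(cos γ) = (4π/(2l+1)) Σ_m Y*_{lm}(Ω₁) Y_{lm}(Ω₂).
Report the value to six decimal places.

Summing Y*_{l m}(θ₁,φ₁)·Y_{l m}(θ₂,φ₂) over m ∈ [−5, 5]; prefactor 4π/(2·5+1) = 1.142397:
  term(m=-5) = +0.000701+0.001051i   from Y*(Ω₁)=+0.004247-0.001853i, Y(Ω₂)=+0.048055+0.268487i
  term(m=-4) = -0.012637+0.006432i   from Y*(Ω₁)=-0.032274-0.009956i, Y(Ω₂)=+0.301409-0.292271i
  term(m=-3) = -0.009025-0.024489i   from Y*(Ω₁)=+0.076268+0.121385i, Y(Ω₂)=-0.178138-0.037576i
  term(m=-2) = -0.093131+0.022336i   from Y*(Ω₁)=+0.055968-0.371293i, Y(Ω₂)=-0.095791-0.236389i
  term(m=-1) = -0.016072-0.135922i   from Y*(Ω₁)=-0.395356+0.340228i, Y(Ω₂)=-0.146623+0.217619i
  term(m=+0) = -0.015241+0.000000i   from Y*(Ω₁)=+0.076294-0.000000i, Y(Ω₂)=-0.199772+0.000000i
  term(m=+1) = -0.016072+0.135922i   from Y*(Ω₁)=+0.395356+0.340228i, Y(Ω₂)=+0.146623+0.217619i
  term(m=+2) = -0.093131-0.022336i   from Y*(Ω₁)=+0.055968+0.371293i, Y(Ω₂)=-0.095791+0.236389i
  term(m=+3) = -0.009025+0.024489i   from Y*(Ω₁)=-0.076268+0.121385i, Y(Ω₂)=+0.178138-0.037576i
  term(m=+4) = -0.012637-0.006432i   from Y*(Ω₁)=-0.032274+0.009956i, Y(Ω₂)=+0.301409+0.292271i
  term(m=+5) = +0.000701-0.001051i   from Y*(Ω₁)=-0.004247-0.001853i, Y(Ω₂)=-0.048055+0.268487i
Accumulated sum -0.275569+0.000000i; after 4π/(2l+1) scaling, -0.314809+0.000000i ⇒ P_5 = -0.314809

-0.314809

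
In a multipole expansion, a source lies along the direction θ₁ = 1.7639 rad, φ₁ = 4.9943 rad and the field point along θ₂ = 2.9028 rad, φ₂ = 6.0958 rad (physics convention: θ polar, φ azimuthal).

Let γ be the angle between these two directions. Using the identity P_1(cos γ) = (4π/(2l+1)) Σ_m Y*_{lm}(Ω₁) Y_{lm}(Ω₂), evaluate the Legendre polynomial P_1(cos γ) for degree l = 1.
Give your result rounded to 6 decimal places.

Term-by-term m-sum for l=1 (normalisation 4π/3 = 4.188790):
  term(m=-1) = (0.012532, -0.024713)   from Y*(Ω₁)=(0.094327, -0.325688), Y(Ω₂)=(0.080289, 0.015224)
  term(m=+0) = (0.044514, 0.000000)   from Y*(Ω₁)=(-0.093766, -0.000000), Y(Ω₂)=(-0.474738, 0.000000)
  term(m=+1) = (0.012532, 0.024713)   from Y*(Ω₁)=(-0.094327, -0.325688), Y(Ω₂)=(-0.080289, 0.015224)
Σ over m = (0.069577, 0.000000); ×(4π/3) → (0.291445, 0.000000). Real part: 0.291445

0.291445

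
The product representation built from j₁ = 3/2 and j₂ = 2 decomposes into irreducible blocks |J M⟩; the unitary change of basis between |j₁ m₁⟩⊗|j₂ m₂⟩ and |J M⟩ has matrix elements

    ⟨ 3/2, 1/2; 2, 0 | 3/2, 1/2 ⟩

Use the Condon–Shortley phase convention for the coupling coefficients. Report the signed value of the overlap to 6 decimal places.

−√(1/5) = -0.447214

triangle: 2!·1!·2!/6! = 4/720
(j±m)!: 2!·1!·2!·2!·2!·1! = 16
prefactor² = (2J+1)·Δ·N² = 16/45
  k=0: +1/(0!·2!·1!·2!·0!·0!) = 1/4
  k=1: −1/(1!·1!·0!·1!·1!·1!) = -1
Σ = -3/4  ⇒  CG² = 16/45·(-3/4)² = 1/5
CG = −√(1/5) = -0.447214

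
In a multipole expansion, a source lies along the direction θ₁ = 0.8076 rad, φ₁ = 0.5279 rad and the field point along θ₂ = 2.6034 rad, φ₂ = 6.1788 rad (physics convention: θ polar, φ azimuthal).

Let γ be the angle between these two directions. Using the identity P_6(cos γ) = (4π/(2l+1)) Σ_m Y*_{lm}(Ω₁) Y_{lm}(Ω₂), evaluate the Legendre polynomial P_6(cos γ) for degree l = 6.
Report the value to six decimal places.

0.118440

Term-by-term m-sum for l=6 (normalisation 4π/13 = 0.966644):
  term(m=-6) = -0.000479-0.000366i   from Y*(Ω₁)=-0.068766-0.001775i, Y(Ω₂)=+0.007099+0.005136i
  term(m=-5) = +0.011587+0.000230i   from Y*(Ω₁)=-0.199807+0.109698i, Y(Ω₂)=-0.044076-0.025349i
  term(m=-4) = -0.059328+0.041682i   from Y*(Ω₁)=-0.213164+0.354964i, Y(Ω₂)=+0.160071+0.071012i
  term(m=-3) = +0.047256-0.139757i   from Y*(Ω₁)=-0.004946+0.383258i, Y(Ω₂)=-0.366186-0.118575i
  term(m=-2) = -0.001657-0.005242i   from Y*(Ω₁)=-0.005584-0.009867i, Y(Ω₂)=+0.474373+0.100499i
  term(m=-1) = +0.044401+0.032529i   from Y*(Ω₁)=-0.320045-0.186618i, Y(Ω₂)=-0.147759-0.015480i
  term(m=+0) = +0.038968+0.000000i   from Y*(Ω₁)=-0.098301-0.000000i, Y(Ω₂)=-0.396414+0.000000i
  term(m=+1) = +0.044401-0.032529i   from Y*(Ω₁)=+0.320045-0.186618i, Y(Ω₂)=+0.147759-0.015480i
  term(m=+2) = -0.001657+0.005242i   from Y*(Ω₁)=-0.005584+0.009867i, Y(Ω₂)=+0.474373-0.100499i
  term(m=+3) = +0.047256+0.139757i   from Y*(Ω₁)=+0.004946+0.383258i, Y(Ω₂)=+0.366186-0.118575i
  term(m=+4) = -0.059328-0.041682i   from Y*(Ω₁)=-0.213164-0.354964i, Y(Ω₂)=+0.160071-0.071012i
  term(m=+5) = +0.011587-0.000230i   from Y*(Ω₁)=+0.199807+0.109698i, Y(Ω₂)=+0.044076-0.025349i
  term(m=+6) = -0.000479+0.000366i   from Y*(Ω₁)=-0.068766+0.001775i, Y(Ω₂)=+0.007099-0.005136i
Σ over m = +0.122527+0.000000i; ×(4π/13) → +0.118440+0.000000i. Real part: 0.118440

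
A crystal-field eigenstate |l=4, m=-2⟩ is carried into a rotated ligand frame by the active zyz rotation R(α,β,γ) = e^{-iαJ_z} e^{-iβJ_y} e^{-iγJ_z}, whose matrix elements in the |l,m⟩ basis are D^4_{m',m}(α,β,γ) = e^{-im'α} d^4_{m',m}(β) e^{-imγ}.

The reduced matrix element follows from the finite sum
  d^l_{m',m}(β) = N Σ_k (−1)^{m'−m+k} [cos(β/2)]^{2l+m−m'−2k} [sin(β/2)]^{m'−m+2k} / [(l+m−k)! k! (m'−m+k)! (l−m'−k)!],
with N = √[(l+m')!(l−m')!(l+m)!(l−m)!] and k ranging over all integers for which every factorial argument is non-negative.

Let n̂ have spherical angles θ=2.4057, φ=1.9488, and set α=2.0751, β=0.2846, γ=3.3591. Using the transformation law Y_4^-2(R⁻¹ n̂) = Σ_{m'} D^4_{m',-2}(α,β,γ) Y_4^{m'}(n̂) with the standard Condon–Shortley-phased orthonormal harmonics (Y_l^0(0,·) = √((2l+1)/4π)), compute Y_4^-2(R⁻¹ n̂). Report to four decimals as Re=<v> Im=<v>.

Re=0.1808 Im=0.1329

Need the full column D^4_{m',-2} for m'=−4..4 at α=2.0751, β=0.2846, γ=3.3591.
cos(β/2)=0.989892, sin(β/2)=0.141820
d^4_{-4,-2}: single k=2 term ⇒ +0.100134;  D = -0.077269+0.063690i
d^4_{-3,-2}: k∈[1..2] ⇒ +0.494218 -0.030433 = +0.463785;  D = +0.431193+0.170790i
d^4_{-2,-2}: k∈[0..2] ⇒ +0.921943 -0.227084 +0.005826 = +0.700686;  D = -0.088869-0.695027i
d^4_{-1,-2}: k∈[0..2] ⇒ -0.560390 +0.057512 -0.000787 = -0.503665;  D = +0.406536-0.297333i
d^4_{0,-2}: k∈[0..2] ⇒ +0.179525 -0.009826 +0.000076 = +0.169775;  D = +0.153962+0.071547i
d^4_{1,-2}: k∈[0..2] ⇒ -0.038342 +0.001180 -0.000005 = -0.037166;  D = +0.002573+0.037077i
d^4_{2,-2}: k∈[0..2] ⇒ +0.005826 -0.000096 +0.000000 = +0.005731;  D = -0.004814+0.003110i
d^4_{3,-2}: k∈[0..1] ⇒ -0.000625 +0.000004 = -0.000620;  D = -0.000547-0.000294i
d^4_{4,-2}: single k=0 term ⇒ +0.000042;  D = -0.000000-0.000042i
Y_4^{m'}(θ=2.4057,φ=1.9488) and Σ D·Y over m':
  (-0.0773+0.0637i)·(+0.0053-0.0897i)  (+0.4312+0.1708i)·(-0.2543-0.1187i)  (-0.0889-0.6950i)·(-0.3121+0.2943i)  (+0.4065-0.2973i)·(+0.0735+0.1851i)  (+0.1540+0.0715i)·(-0.3086+0.0000i)  (+0.0026+0.0371i)·(-0.0735+0.1851i)  (-0.0048+0.0031i)·(-0.3121-0.2943i)  (-0.0005-0.0003i)·(+0.2543-0.1187i)  (-0.0000-0.0000i)·(+0.0053+0.0897i)
Y_4^-2(R⁻¹ n̂) = +0.180799+0.132921i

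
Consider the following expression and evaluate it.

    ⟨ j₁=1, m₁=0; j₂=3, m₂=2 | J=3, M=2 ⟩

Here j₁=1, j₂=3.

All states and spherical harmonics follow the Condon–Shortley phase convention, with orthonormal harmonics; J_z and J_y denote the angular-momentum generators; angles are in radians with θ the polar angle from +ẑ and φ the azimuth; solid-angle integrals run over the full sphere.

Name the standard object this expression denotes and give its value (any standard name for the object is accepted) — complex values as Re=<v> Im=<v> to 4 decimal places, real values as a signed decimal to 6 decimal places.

This is a Clebsch–Gordan (vector-coupling) coefficient.
j₁+j₂−J=1  J+j₁−j₂=1  J−j₁+j₂=5  j₁+j₂+J+1=8
(j₁±m₁, j₂±m₂, J±M) = (1,1,5,1,5,1)
P² = 300
sum k=0..1:
  [0] +1/120 = 1/120
  [1] −1/24 = -1/24
S = -1/30
C² = P²·S² = 1/3 ; C = -0.577350

Clebsch–Gordan coefficient, −√(1/3) ≈ -0.577350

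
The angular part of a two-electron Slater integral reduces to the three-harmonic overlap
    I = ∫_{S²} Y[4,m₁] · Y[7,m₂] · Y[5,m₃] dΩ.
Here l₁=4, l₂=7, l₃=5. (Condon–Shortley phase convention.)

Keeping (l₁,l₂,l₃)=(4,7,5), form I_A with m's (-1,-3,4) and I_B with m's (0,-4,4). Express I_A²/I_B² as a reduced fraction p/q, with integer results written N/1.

845/704

l's match ⇒ only the (l;m) 3-j factors differ between A and B.
A: triangle coeff Δ(4,7,5) = 1/6126120; Σ_t [3,4]: t=3:−1/362880 t=4:+1/1935360 = -13/5806080; (3j)²=195/10472 [(4 7 5; -1 -3 4)], sign=+1
B: triangle coeff Δ(4,7,5) = 1/6126120; Σ_t [2,3]: t=2:+1/483840 t=3:−1/1451520 = 1/725760; (3j)²=24/1547 [(4 7 5; 0 -4 4)], sign=-1
I_A²/I_B² = (195/10472)/(24/1547) = 845/704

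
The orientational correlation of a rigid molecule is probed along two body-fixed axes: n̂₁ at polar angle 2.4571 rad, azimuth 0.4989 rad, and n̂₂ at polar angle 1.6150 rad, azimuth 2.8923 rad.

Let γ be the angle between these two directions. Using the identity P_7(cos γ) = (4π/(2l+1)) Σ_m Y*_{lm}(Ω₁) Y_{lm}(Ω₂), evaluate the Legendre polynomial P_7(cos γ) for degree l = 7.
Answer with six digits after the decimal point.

-0.057605

Term-by-term m-sum for l=7 (normalisation 4π/15 = 0.837758):
  m=-7: (-0.018971, -0.006940) × (0.086102, -0.489110) = (-0.005028, 0.008681)  (running Σ = (-0.005028, 0.008681))
  m=-6: (0.091600, -0.013675) × (-0.006162, -0.081962) = (-0.001685, -0.007423)  (running Σ = (-0.006713, 0.001258))
  m=-5: (-0.201251, 0.152071) × (0.113408, 0.337317) = (-0.074119, -0.050639)  (running Σ = (-0.080833, -0.049381))
  m=-4: (0.179868, -0.397634) × (0.052144, 0.080707) = (0.041471, -0.006218)  (running Σ = (-0.039362, -0.055599))
  m=-3: (0.030853, 0.415630) × (-0.232236, -0.215431) = (0.082375, -0.103171)  (running Σ = (0.043013, -0.158770))
  m=-2: (-0.012970, -0.020102) × (-0.089606, -0.048787) = (0.000181, 0.002434)  (running Σ = (0.043194, -0.156336))
  m=-1: (-0.338146, -0.184248) × (0.293010, 0.074597) = (-0.085336, -0.079211)  (running Σ = (-0.042142, -0.235547))
  m=0: (0.149599, -0.000000) × (0.103762, 0.000000) = (0.015523, 0.000000)  (running Σ = (-0.026619, -0.235547))
  m=1: (0.338146, -0.184248) × (-0.293010, 0.074597) = (-0.085336, 0.079211)  (running Σ = (-0.111955, -0.156336))
  m=2: (-0.012970, 0.020102) × (-0.089606, 0.048787) = (0.000181, -0.002434)  (running Σ = (-0.111774, -0.158770))
  m=3: (-0.030853, 0.415630) × (0.232236, -0.215431) = (0.082375, 0.103171)  (running Σ = (-0.029399, -0.055599))
  m=4: (0.179868, 0.397634) × (0.052144, -0.080707) = (0.041471, 0.006218)  (running Σ = (0.012072, -0.049381))
  m=5: (0.201251, 0.152071) × (-0.113408, 0.337317) = (-0.074119, 0.050639)  (running Σ = (-0.062048, 0.001258))
  m=6: (0.091600, 0.013675) × (-0.006162, 0.081962) = (-0.001685, 0.007423)  (running Σ = (-0.063733, 0.008681))
  m=7: (0.018971, -0.006940) × (-0.086102, -0.489110) = (-0.005028, -0.008681)  (running Σ = (-0.068761, -0.000000))
Accumulated sum (-0.068761, -0.000000); after 4π/(2l+1) scaling, (-0.057605, -0.000000) ⇒ P_7 = -0.057605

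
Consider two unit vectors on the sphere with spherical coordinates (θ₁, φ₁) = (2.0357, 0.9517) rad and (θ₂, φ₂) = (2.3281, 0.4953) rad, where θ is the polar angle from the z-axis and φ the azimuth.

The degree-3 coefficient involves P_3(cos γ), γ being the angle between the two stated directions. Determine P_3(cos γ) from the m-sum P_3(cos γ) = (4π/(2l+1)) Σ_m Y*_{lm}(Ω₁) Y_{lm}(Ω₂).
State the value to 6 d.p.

0.432176

Summing Y*_{l m}(θ₁,φ₁)·Y_{l m}(θ₂,φ₂) over m ∈ [−3, 3]; prefactor 4π/(2·3+1) = 1.795196:
  m=-3: Y*=(-0.285833, 0.084206)  Y=(0.013576, -0.159533)  product (0.009553, 0.046743)
  m=-2: Y*=(0.119532, -0.346030)  Y=(-0.203240, 0.310077)  product (0.083002, 0.107391)
  m=-1: Y*=(0.000843, 0.001183)  Y=(0.280933, -0.151764)  product (0.000416, 0.000204)
  m=+0: Y*=(0.333776, -0.000000)  Y=(0.164172, 0.000000)  product (0.054797, 0.000000)
  m=+1: Y*=(-0.000843, 0.001183)  Y=(-0.280933, -0.151764)  product (0.000416, -0.000204)
  m=+2: Y*=(0.119532, 0.346030)  Y=(-0.203240, -0.310077)  product (0.083002, -0.107391)
  m=+3: Y*=(0.285833, 0.084206)  Y=(-0.013576, -0.159533)  product (0.009553, -0.046743)
Total Σ_m = (0.240740, 0.000000). Multiply by 1.795196: (0.432176, 0.000000). P_3(cos γ) = 0.432176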